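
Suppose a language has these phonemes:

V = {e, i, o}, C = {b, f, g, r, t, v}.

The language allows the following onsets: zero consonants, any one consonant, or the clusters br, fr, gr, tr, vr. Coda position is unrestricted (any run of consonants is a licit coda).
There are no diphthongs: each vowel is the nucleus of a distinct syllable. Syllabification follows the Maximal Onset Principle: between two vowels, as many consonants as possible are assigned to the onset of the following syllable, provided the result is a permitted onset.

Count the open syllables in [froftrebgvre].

1

Vowels present: o, e, e; each is a nucleus, giving 3 syllables.
V1 /o/ – V2 /e/: /ftr/ — longest licit onset from the right is /tr/, leaving /f/ as coda.
V2 /e/ – V3 /e/: /bgvr/; trying suffixes from longest down, /vr/ is the first permitted one, so coda /bg/ | onset /vr/.
So the parse is frof.trebg.vre.
Classifying each syllable: /frof/ (closed), /trebg/ (closed), /vre/ (open).
Open syllables: 1.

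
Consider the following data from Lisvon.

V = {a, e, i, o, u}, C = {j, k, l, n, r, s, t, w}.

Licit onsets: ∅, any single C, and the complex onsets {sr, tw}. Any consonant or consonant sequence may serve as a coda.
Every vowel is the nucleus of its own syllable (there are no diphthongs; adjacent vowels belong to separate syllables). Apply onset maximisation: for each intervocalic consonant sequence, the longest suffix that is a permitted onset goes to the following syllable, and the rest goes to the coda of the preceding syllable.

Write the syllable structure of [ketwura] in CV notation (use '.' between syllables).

CV.CCV.CV

The vowels are e, u, a — 3 nuclei, so 3 syllables.
/e…u/ gap (V1→V2): /tw/ — entire cluster is a permitted onset → onset /tw/, coda ∅.
/u…a/ gap (V2→V3): /r/ → onset of the next syllable (single consonants are always licit onsets).
Putting it together: ke.twu.ra.
Mapping each syllable to C/V: /ke/ → CV, /twu/ → CCV, /ra/ → CV.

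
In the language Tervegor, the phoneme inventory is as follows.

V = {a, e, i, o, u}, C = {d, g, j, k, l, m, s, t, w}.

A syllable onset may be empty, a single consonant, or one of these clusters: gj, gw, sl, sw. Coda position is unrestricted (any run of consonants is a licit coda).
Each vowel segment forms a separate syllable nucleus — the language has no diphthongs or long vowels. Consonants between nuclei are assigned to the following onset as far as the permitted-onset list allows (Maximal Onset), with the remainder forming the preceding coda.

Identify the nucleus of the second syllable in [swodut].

u

Vowels present: o, u; each is a nucleus, giving 2 syllables.
The second nucleus (vowel 2 from the left) is /u/.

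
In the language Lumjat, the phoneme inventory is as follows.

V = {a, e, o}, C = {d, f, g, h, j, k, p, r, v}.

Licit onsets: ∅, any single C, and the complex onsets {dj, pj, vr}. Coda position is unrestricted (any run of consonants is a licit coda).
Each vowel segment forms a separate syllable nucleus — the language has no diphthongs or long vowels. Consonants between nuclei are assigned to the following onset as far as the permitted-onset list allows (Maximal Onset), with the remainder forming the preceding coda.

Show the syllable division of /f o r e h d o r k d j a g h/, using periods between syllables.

Vowels present: o, e, o, a; each is a nucleus, giving 4 syllables.
/o…e/ gap (V1→V2): just /r/ — single C goes to the following onset.
/e…o/ gap (V2→V3): /hd/; trying suffixes from longest down, /d/ is the first permitted one, so coda /h/ | onset /d/.
/o…a/ gap (V3→V4): cluster /rkdj/ — the longest permitted-onset suffix is /dj/; onset = /dj/, preceding coda = /rk/.

fo.reh.dork.djagh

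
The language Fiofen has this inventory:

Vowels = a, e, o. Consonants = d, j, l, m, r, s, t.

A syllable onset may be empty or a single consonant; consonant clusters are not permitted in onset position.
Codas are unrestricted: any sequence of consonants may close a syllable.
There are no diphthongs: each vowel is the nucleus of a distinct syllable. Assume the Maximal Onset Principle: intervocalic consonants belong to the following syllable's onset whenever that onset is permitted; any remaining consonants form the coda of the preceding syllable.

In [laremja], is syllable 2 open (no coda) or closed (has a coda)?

Nuclei (vowels): a, e, a → 3 syllables.
/a…e/ gap (V1→V2): just /r/ — single C goes to the following onset.
/e…a/ gap (V2→V3): /mj/; trying suffixes from longest down, /j/ is the first permitted one, so coda /m/ | onset /j/.
Result: la.rem.ja.
Syllable 2 is /rem/ with coda /m/, so it is closed.

closed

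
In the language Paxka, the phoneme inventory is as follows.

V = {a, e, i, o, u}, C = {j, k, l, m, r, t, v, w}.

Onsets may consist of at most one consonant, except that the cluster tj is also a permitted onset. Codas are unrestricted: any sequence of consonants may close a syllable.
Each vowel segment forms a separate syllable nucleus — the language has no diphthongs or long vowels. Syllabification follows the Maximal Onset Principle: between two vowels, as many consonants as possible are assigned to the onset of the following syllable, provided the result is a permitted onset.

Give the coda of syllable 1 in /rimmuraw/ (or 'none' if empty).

m

Nuclei (vowels): i, u, a → 3 syllables.
/i…u/ gap (V1→V2): /mm/ — longest licit onset from the right is /m/, leaving /m/ as coda.
/u…a/ gap (V2→V3): /r/ → onset of the next syllable (single consonants are always licit onsets).
Putting it together: rim.mu.raw.
Syllable 1 is /rim/: onset /r/, nucleus /i/, coda /m/.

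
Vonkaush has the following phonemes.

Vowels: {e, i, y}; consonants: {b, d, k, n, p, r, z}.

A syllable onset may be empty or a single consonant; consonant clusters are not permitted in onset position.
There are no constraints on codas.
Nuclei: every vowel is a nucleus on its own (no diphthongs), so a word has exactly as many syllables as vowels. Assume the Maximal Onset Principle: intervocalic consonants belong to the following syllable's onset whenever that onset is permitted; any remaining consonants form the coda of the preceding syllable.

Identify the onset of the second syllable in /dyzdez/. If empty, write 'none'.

d

The vowels are y, e — 2 nuclei, so 2 syllables.
/y…e/ gap (V1→V2): /zd/ — longest licit onset from the right is /d/, leaving /z/ as coda.
So the parse is dyz.dez.
Syllable 2 is /dez/: onset /d/, nucleus /e/, coda /z/.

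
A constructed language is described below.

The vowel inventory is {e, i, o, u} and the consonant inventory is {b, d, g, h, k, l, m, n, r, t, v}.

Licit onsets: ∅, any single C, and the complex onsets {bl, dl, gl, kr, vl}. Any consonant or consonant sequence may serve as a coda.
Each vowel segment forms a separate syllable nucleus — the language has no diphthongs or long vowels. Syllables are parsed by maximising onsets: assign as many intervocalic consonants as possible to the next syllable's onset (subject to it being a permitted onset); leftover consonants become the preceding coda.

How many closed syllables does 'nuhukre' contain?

0

Vowels present: u, u, e; each is a nucleus, giving 3 syllables.
σ1/σ2 boundary: just /h/ — single C goes to the following onset.
σ2/σ3 boundary: cluster /kr/ — /kr/ is itself a permitted onset, so the whole cluster goes right; preceding coda = ∅.
Result: nu.hu.kre.
Classifying each syllable: /nu/ (open), /hu/ (open), /kre/ (open).
Closed syllables: 0.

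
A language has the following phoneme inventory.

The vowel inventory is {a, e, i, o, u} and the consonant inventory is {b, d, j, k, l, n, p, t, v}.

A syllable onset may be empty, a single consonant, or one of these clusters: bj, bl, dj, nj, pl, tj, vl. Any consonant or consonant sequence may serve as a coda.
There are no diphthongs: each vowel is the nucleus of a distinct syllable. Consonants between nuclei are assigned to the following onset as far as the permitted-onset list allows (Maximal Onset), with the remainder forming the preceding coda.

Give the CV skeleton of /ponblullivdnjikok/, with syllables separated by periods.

CVC.CCVC.CVCC.CCV.CVC

The vowels are o, u, i, i, o — 5 nuclei, so 5 syllables.
Between /o/ (V1) and /u/ (V2): /nbl/ — longest licit onset from the right is /bl/, leaving /n/ as coda.
Between /u/ (V2) and /i/ (V3): /ll/; trying suffixes from longest down, /l/ is the first permitted one, so coda /l/ | onset /l/.
Between /i/ (V3) and /i/ (V4): cluster /vdnj/ — the longest permitted-onset suffix is /nj/; onset = /nj/, preceding coda = /vd/.
Between /i/ (V4) and /o/ (V5): /k/ → onset of the next syllable (single consonants are always licit onsets).
Result: pon.blul.livd.nji.kok.
Mapping each syllable to C/V: /pon/ → CVC, /blul/ → CCVC, /livd/ → CVCC, /nji/ → CCV, /kok/ → CVC.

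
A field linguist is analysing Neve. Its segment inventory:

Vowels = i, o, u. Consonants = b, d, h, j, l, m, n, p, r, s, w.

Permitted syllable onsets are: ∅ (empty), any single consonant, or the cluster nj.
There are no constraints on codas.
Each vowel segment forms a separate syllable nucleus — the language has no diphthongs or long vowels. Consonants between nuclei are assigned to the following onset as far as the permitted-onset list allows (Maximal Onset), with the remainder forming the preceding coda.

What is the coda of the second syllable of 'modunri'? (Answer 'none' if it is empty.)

Vowels present: o, u, i; each is a nucleus, giving 3 syllables.
σ1/σ2 boundary: /d/ → onset of the next syllable (single consonants are always licit onsets).
σ2/σ3 boundary: /nr/ — longest licit onset from the right is /r/, leaving /n/ as coda.
Result: mo.dun.ri.
Syllable 2 is /dun/: onset /d/, nucleus /u/, coda /n/.

n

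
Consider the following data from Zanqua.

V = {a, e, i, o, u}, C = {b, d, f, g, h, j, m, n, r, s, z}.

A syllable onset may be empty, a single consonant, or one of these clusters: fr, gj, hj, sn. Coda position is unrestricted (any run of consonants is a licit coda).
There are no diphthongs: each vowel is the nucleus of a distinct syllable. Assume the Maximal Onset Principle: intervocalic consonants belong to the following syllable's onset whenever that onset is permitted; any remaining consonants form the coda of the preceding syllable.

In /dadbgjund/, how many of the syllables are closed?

Vowels present: a, u; each is a nucleus, giving 2 syllables.
V1 /a/ – V2 /u/: /dbgj/ splits as /db/ + /gj/ (/gj/ is the longest suffix that is a licit onset).
So the parse is dadb.gjund.
Classifying each syllable: /dadb/ (closed), /gjund/ (closed).
Closed syllables: 2.

2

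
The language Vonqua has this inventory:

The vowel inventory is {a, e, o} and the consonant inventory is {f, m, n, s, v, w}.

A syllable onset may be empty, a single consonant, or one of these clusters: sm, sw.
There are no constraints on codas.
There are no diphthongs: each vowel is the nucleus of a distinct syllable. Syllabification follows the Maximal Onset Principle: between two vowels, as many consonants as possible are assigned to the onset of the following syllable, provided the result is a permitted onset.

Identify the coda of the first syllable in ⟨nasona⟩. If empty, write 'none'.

Vowels present: a, o, a; each is a nucleus, giving 3 syllables.
/a…o/ gap (V1→V2): just /s/ — single C goes to the following onset.
/o…a/ gap (V2→V3): /n/ is a single consonant, so it becomes the next onset.
Result: na.so.na.
Syllable 1 is /na/: onset /n/, nucleus /a/, coda ∅.

none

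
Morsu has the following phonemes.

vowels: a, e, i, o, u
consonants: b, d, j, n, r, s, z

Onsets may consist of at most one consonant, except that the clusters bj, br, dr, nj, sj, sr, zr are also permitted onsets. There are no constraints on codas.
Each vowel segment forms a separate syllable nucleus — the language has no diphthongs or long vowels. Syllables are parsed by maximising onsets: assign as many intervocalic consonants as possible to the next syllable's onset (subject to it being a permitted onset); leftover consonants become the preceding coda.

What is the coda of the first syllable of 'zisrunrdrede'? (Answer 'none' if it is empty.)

Nuclei (vowels): i, u, e, e → 4 syllables.
V1 /i/ – V2 /u/: /sr/ is a licit onset in full, so it all attaches to the next syllable.
V2 /u/ – V3 /e/: /nrdr/ — longest licit onset from the right is /dr/, leaving /nr/ as coda.
V3 /e/ – V4 /e/: /d/ is a single consonant, so it becomes the next onset.
Putting it together: zi.srunr.dre.de.
Syllable 1 is /zi/: onset /z/, nucleus /i/, coda ∅.

none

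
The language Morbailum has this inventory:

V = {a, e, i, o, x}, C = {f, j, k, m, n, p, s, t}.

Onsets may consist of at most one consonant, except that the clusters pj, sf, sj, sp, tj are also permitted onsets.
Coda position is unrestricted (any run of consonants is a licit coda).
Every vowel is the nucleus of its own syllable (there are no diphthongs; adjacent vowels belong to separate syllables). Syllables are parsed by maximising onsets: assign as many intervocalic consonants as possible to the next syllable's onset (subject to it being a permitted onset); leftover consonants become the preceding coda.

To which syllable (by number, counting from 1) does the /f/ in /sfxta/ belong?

The vowels are x, a — 2 nuclei, so 2 syllables.
σ1/σ2 boundary: /t/ → onset of the next syllable (single consonants are always licit onsets).
Putting it together: sfx.ta.
The /f/ is in the onset of syllable 1 (/sfx/).

1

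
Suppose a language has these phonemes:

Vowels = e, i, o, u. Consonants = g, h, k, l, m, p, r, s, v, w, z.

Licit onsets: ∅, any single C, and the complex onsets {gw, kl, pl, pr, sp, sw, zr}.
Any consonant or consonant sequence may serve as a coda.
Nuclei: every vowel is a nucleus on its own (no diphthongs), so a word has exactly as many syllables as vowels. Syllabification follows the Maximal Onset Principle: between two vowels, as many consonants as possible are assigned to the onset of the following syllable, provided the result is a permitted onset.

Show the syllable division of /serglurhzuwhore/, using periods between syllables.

Vowels present: e, u, u, o, e; each is a nucleus, giving 5 syllables.
σ1/σ2 boundary: cluster /rgl/ — the longest permitted-onset suffix is /l/; onset = /l/, preceding coda = /rg/.
σ2/σ3 boundary: /rhz/; trying suffixes from longest down, /z/ is the first permitted one, so coda /rh/ | onset /z/.
σ3/σ4 boundary: /wh/ splits as /w/ + /h/ (/h/ is the longest suffix that is a licit onset).
σ4/σ5 boundary: just /r/ — single C goes to the following onset.

serg.lurh.zuw.ho.re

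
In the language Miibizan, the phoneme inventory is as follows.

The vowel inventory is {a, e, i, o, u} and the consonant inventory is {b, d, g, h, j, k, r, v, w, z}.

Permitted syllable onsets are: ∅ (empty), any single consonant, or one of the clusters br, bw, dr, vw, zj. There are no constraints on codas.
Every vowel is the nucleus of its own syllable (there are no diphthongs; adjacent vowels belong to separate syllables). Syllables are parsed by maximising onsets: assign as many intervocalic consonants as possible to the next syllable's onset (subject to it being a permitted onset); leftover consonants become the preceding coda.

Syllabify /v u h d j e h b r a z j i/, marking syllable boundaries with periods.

vuhd.jeh.bra.zji

Nuclei (vowels): u, e, a, i → 4 syllables.
Between /u/ (V1) and /e/ (V2): /hdj/ — longest licit onset from the right is /j/, leaving /hd/ as coda.
Between /e/ (V2) and /a/ (V3): cluster /hbr/ — the longest permitted-onset suffix is /br/; onset = /br/, preceding coda = /h/.
Between /a/ (V3) and /i/ (V4): /zj/ is a licit onset in full, so it all attaches to the next syllable.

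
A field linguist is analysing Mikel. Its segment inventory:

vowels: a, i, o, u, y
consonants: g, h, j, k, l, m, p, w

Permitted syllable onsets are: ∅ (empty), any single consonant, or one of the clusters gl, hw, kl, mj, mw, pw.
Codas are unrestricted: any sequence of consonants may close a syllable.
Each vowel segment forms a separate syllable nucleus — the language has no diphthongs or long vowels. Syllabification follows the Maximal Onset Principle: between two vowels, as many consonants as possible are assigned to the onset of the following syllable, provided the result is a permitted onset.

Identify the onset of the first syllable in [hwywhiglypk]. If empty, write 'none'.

hw

Vowels present: y, i, y; each is a nucleus, giving 3 syllables.
/y…i/ gap (V1→V2): cluster /wh/ — the longest permitted-onset suffix is /h/; onset = /h/, preceding coda = /w/.
/i…y/ gap (V2→V3): cluster /gl/ — /gl/ is itself a permitted onset, so the whole cluster goes right; preceding coda = ∅.
Syllabification: hwyw.hi.glypk.
Syllable 1 is /hwyw/: onset /hw/, nucleus /y/, coda /w/.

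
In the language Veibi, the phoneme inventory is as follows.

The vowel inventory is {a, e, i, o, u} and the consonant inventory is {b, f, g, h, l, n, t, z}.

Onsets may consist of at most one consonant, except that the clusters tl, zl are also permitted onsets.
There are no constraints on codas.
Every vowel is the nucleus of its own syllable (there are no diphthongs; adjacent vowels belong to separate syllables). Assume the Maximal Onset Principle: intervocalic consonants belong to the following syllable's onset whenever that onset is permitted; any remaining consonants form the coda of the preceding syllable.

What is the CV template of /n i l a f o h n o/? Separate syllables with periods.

The vowels are i, a, o, o — 4 nuclei, so 4 syllables.
Between /i/ (V1) and /a/ (V2): just /l/ — single C goes to the following onset.
Between /a/ (V2) and /o/ (V3): /f/ is a single consonant, so it becomes the next onset.
Between /o/ (V3) and /o/ (V4): /hn/; trying suffixes from longest down, /n/ is the first permitted one, so coda /h/ | onset /n/.
So the parse is ni.la.foh.no.
Mapping each syllable to C/V: /ni/ → CV, /la/ → CV, /foh/ → CVC, /no/ → CV.

CV.CV.CVC.CV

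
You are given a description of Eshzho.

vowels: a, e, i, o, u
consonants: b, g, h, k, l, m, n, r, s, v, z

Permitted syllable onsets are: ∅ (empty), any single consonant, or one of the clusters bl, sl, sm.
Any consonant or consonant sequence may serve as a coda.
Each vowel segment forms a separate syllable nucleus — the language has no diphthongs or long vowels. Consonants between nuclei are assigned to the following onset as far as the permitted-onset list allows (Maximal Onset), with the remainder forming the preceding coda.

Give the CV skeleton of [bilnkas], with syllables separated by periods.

Nuclei (vowels): i, a → 2 syllables.
/i…a/ gap (V1→V2): /lnk/ splits as /ln/ + /k/ (/k/ is the longest suffix that is a licit onset).
Result: biln.kas.
Mapping each syllable to C/V: /biln/ → CVCC, /kas/ → CVC.

CVCC.CVC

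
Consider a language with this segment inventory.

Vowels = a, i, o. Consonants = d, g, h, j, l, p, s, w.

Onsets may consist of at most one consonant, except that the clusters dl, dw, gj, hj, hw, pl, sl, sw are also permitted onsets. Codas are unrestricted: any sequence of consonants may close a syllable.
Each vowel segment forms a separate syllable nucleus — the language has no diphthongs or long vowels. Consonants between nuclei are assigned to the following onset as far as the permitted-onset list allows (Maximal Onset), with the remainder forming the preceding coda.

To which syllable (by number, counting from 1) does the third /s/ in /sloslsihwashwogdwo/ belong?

2

Nuclei (vowels): o, i, a, o, o → 5 syllables.
/o…i/ gap (V1→V2): /sls/; trying suffixes from longest down, /s/ is the first permitted one, so coda /sl/ | onset /s/.
/i…a/ gap (V2→V3): /hw/ is a licit onset in full, so it all attaches to the next syllable.
/a…o/ gap (V3→V4): cluster /shw/ — the longest permitted-onset suffix is /hw/; onset = /hw/, preceding coda = /s/.
/o…o/ gap (V4→V5): cluster /gdw/ — the longest permitted-onset suffix is /dw/; onset = /dw/, preceding coda = /g/.
Result: slosl.si.hwas.hwog.dwo.
The third /s/ is in the onset of syllable 2 (/si/).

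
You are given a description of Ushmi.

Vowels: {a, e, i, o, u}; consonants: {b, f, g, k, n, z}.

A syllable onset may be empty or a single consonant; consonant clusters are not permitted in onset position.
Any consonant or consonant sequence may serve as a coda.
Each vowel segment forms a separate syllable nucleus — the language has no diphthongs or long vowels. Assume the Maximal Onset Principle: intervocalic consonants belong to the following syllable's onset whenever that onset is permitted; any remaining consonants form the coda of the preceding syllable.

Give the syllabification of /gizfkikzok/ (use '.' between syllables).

gizf.kik.zok

The vowels are i, i, o — 3 nuclei, so 3 syllables.
σ1/σ2 boundary: /zfk/ — longest licit onset from the right is /k/, leaving /zf/ as coda.
σ2/σ3 boundary: /kz/ splits as /k/ + /z/ (/z/ is the longest suffix that is a licit onset).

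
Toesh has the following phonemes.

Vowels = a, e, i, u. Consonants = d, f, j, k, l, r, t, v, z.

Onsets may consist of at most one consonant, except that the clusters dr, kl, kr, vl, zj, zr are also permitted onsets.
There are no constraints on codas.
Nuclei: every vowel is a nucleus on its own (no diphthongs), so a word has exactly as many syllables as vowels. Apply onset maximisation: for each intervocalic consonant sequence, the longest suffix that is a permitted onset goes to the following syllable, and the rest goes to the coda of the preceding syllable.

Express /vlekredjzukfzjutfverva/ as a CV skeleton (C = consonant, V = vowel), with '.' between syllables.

Nuclei (vowels): e, e, u, u, e, a → 6 syllables.
Between /e/ (V1) and /e/ (V2): /kr/ is a licit onset in full, so it all attaches to the next syllable.
Between /e/ (V2) and /u/ (V3): /djz/; trying suffixes from longest down, /z/ is the first permitted one, so coda /dj/ | onset /z/.
Between /u/ (V3) and /u/ (V4): /kfzj/ splits as /kf/ + /zj/ (/zj/ is the longest suffix that is a licit onset).
Between /u/ (V4) and /e/ (V5): cluster /tfv/ — the longest permitted-onset suffix is /v/; onset = /v/, preceding coda = /tf/.
Between /e/ (V5) and /a/ (V6): /rv/ — longest licit onset from the right is /v/, leaving /r/ as coda.
Syllabification: vle.kredj.zukf.zjutf.ver.va.
Mapping each syllable to C/V: /vle/ → CCV, /kredj/ → CCVCC, /zukf/ → CVCC, /zjutf/ → CCVCC, /ver/ → CVC, /va/ → CV.

CCV.CCVCC.CVCC.CCVCC.CVC.CV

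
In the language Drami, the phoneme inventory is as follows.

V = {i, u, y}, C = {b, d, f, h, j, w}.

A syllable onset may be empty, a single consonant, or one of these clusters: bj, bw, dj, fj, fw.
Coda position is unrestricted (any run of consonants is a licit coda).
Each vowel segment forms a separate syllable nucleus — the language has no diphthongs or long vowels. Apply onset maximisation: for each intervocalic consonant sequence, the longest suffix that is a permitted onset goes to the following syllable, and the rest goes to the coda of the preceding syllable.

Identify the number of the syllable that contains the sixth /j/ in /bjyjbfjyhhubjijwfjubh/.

The vowels are y, y, u, i, u — 5 nuclei, so 5 syllables.
V1 /y/ – V2 /y/: /jbfj/ splits as /jb/ + /fj/ (/fj/ is the longest suffix that is a licit onset).
V2 /y/ – V3 /u/: /hh/ splits as /h/ + /h/ (/h/ is the longest suffix that is a licit onset).
V3 /u/ – V4 /i/: /bj/ — entire cluster is a permitted onset → onset /bj/, coda ∅.
V4 /i/ – V5 /u/: cluster /jwfj/ — the longest permitted-onset suffix is /fj/; onset = /fj/, preceding coda = /jw/.
So the parse is bjyjb.fjyh.hu.bjijw.fjubh.
The sixth /j/ is in the onset of syllable 5 (/fjubh/).

5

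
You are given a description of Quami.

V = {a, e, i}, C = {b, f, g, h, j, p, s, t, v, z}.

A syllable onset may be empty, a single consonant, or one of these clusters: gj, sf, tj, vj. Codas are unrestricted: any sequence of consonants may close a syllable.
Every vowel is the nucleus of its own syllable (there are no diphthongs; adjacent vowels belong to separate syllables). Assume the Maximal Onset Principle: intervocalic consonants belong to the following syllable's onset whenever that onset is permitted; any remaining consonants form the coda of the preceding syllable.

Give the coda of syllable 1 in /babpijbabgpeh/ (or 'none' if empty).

Nuclei (vowels): a, i, a, e → 4 syllables.
/a…i/ gap (V1→V2): cluster /bp/ — the longest permitted-onset suffix is /p/; onset = /p/, preceding coda = /b/.
/i…a/ gap (V2→V3): /jb/ splits as /j/ + /b/ (/b/ is the longest suffix that is a licit onset).
/a…e/ gap (V3→V4): /bgp/ — longest licit onset from the right is /p/, leaving /bg/ as coda.
Putting it together: bab.pij.babg.peh.
Syllable 1 is /bab/: onset /b/, nucleus /a/, coda /b/.

b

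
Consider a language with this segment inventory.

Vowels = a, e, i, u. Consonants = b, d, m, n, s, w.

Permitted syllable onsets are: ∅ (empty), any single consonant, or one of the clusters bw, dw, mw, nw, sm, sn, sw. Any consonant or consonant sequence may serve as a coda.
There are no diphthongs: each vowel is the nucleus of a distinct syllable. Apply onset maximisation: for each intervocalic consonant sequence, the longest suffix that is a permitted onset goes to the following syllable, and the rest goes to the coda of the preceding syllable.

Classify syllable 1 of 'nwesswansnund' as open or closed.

Vowels present: e, a, u; each is a nucleus, giving 3 syllables.
V1 /e/ – V2 /a/: /ssw/ — longest licit onset from the right is /sw/, leaving /s/ as coda.
V2 /a/ – V3 /u/: /nsn/ splits as /n/ + /sn/ (/sn/ is the longest suffix that is a licit onset).
So the parse is nwes.swan.snund.
Syllable 1 is /nwes/ with coda /s/, so it is closed.

closed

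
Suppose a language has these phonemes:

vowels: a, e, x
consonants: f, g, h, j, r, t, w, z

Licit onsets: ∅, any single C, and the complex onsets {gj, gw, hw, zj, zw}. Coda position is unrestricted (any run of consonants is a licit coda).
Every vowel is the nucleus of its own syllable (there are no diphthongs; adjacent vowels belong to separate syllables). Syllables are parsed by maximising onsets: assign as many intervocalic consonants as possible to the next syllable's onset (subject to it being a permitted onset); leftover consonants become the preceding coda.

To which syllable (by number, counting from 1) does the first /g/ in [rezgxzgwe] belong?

2

Nuclei (vowels): e, x, e → 3 syllables.
/e…x/ gap (V1→V2): /zg/; trying suffixes from longest down, /g/ is the first permitted one, so coda /z/ | onset /g/.
/x…e/ gap (V2→V3): /zgw/ splits as /z/ + /gw/ (/gw/ is the longest suffix that is a licit onset).
So the parse is rez.gxz.gwe.
The first /g/ is in the onset of syllable 2 (/gxz/).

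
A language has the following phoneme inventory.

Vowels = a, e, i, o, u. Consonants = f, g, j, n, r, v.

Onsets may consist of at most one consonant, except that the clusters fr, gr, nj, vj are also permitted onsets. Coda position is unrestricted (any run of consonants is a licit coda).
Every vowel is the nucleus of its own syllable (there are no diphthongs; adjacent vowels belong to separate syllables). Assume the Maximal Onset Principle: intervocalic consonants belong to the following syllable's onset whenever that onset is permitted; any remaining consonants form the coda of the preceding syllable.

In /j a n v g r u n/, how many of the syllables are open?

0

Vowels present: a, u; each is a nucleus, giving 2 syllables.
/a…u/ gap (V1→V2): /nvgr/ splits as /nv/ + /gr/ (/gr/ is the longest suffix that is a licit onset).
Result: janv.grun.
Classifying each syllable: /janv/ (closed), /grun/ (closed).
Open syllables: 0.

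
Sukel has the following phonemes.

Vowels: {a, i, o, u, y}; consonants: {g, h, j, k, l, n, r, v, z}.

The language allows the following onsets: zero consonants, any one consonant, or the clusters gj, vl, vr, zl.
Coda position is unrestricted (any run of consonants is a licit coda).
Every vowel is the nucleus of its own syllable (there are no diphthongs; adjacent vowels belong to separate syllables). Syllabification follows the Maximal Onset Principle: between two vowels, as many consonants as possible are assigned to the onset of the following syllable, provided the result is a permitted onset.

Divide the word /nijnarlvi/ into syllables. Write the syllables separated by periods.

Vowels present: i, a, i; each is a nucleus, giving 3 syllables.
/i…a/ gap (V1→V2): /jn/; trying suffixes from longest down, /n/ is the first permitted one, so coda /j/ | onset /n/.
/a…i/ gap (V2→V3): cluster /rlv/ — the longest permitted-onset suffix is /v/; onset = /v/, preceding coda = /rl/.

nij.narl.vi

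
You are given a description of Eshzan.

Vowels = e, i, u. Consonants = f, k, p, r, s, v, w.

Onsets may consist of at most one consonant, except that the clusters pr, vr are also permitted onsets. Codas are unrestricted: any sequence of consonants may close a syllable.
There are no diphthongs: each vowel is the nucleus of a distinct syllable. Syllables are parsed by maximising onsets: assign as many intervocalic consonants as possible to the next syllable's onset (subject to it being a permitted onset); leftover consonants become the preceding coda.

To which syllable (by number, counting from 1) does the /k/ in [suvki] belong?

Nuclei (vowels): u, i → 2 syllables.
/u…i/ gap (V1→V2): /vk/; trying suffixes from longest down, /k/ is the first permitted one, so coda /v/ | onset /k/.
Result: suv.ki.
The /k/ is in the onset of syllable 2 (/ki/).

2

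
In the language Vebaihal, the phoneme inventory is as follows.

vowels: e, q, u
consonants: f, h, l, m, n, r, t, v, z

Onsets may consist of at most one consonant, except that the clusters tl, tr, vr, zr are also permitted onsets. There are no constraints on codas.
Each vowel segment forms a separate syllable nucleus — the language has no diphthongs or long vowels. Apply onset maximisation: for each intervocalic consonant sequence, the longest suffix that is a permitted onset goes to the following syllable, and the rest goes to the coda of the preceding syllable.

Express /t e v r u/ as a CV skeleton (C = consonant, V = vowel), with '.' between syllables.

Vowels present: e, u; each is a nucleus, giving 2 syllables.
σ1/σ2 boundary: /vr/ — entire cluster is a permitted onset → onset /vr/, coda ∅.
Result: te.vru.
Mapping each syllable to C/V: /te/ → CV, /vru/ → CCV.

CV.CCV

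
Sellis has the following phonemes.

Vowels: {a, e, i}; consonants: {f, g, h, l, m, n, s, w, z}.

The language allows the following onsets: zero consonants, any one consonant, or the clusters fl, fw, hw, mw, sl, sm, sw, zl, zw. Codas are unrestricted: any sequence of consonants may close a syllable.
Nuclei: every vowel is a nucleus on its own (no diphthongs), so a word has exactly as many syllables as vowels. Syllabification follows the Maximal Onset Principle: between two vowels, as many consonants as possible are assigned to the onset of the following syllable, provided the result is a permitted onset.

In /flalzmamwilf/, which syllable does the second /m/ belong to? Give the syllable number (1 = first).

3

Vowels present: a, a, i; each is a nucleus, giving 3 syllables.
σ1/σ2 boundary: /lzm/; trying suffixes from longest down, /m/ is the first permitted one, so coda /lz/ | onset /m/.
σ2/σ3 boundary: cluster /mw/ — /mw/ is itself a permitted onset, so the whole cluster goes right; preceding coda = ∅.
So the parse is flalz.ma.mwilf.
The second /m/ is in the onset of syllable 3 (/mwilf/).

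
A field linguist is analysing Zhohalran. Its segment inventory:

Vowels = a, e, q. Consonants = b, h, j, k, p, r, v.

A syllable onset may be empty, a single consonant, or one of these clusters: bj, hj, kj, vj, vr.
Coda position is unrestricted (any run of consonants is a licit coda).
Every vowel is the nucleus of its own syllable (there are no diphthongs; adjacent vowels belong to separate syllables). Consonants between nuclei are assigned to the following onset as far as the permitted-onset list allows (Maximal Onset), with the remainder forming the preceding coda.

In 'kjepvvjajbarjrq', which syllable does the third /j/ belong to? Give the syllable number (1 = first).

Nuclei (vowels): e, a, a, q → 4 syllables.
/e…a/ gap (V1→V2): /pvvj/; trying suffixes from longest down, /vj/ is the first permitted one, so coda /pv/ | onset /vj/.
/a…a/ gap (V2→V3): /jb/ — longest licit onset from the right is /b/, leaving /j/ as coda.
/a…q/ gap (V3→V4): /rjr/ — longest licit onset from the right is /r/, leaving /rj/ as coda.
Result: kjepv.vjaj.barj.rq.
The third /j/ is in the coda of syllable 2 (/vjaj/).

2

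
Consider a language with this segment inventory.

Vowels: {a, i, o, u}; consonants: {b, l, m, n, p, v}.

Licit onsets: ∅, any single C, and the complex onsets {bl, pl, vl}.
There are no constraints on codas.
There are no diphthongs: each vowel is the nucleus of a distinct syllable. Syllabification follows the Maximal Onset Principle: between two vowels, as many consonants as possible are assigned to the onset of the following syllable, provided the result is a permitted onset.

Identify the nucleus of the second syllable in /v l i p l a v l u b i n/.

a

Nuclei (vowels): i, a, u, i → 4 syllables.
The second nucleus (vowel 2 from the left) is /a/.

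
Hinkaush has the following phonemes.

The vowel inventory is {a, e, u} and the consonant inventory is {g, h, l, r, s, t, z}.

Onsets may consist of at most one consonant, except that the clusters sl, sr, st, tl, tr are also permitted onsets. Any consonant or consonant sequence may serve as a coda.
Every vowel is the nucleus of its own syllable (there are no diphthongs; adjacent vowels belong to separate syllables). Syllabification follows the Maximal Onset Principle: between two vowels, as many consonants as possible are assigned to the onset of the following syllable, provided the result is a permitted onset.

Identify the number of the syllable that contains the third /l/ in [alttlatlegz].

The vowels are a, a, e — 3 nuclei, so 3 syllables.
σ1/σ2 boundary: /lttl/ — longest licit onset from the right is /tl/, leaving /lt/ as coda.
σ2/σ3 boundary: cluster /tl/ — /tl/ is itself a permitted onset, so the whole cluster goes right; preceding coda = ∅.
Result: alt.tla.tlegz.
The third /l/ is in the onset of syllable 3 (/tlegz/).

3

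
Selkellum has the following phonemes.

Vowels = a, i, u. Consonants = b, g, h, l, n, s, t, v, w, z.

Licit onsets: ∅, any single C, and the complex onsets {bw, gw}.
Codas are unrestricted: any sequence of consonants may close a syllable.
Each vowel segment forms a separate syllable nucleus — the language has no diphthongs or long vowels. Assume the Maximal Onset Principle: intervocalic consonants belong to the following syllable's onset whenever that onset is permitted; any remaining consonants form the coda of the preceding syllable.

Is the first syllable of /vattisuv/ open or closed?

closed

Vowels present: a, i, u; each is a nucleus, giving 3 syllables.
V1 /a/ – V2 /i/: cluster /tt/ — the longest permitted-onset suffix is /t/; onset = /t/, preceding coda = /t/.
V2 /i/ – V3 /u/: /s/ → onset of the next syllable (single consonants are always licit onsets).
So the parse is vat.ti.suv.
Syllable 1 is /vat/ with coda /t/, so it is closed.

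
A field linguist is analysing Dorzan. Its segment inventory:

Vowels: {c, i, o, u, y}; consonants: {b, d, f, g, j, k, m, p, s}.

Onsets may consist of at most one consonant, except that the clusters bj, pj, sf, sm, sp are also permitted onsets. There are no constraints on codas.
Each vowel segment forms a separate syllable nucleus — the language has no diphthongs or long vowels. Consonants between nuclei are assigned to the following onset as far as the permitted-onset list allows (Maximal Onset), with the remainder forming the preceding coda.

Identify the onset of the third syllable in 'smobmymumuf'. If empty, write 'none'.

Nuclei (vowels): o, y, u, u → 4 syllables.
σ1/σ2 boundary: /bm/ — longest licit onset from the right is /m/, leaving /b/ as coda.
σ2/σ3 boundary: just /m/ — single C goes to the following onset.
σ3/σ4 boundary: just /m/ — single C goes to the following onset.
Syllabification: smob.my.mu.muf.
Syllable 3 is /mu/: onset /m/, nucleus /u/, coda ∅.

m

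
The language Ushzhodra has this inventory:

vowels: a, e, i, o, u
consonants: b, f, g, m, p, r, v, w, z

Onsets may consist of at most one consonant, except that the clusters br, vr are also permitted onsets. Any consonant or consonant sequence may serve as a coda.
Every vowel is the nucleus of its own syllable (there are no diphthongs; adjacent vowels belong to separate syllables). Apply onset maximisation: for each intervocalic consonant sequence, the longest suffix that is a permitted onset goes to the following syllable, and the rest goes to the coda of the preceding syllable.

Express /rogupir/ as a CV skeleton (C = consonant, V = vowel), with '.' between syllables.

CV.CV.CVC

Nuclei (vowels): o, u, i → 3 syllables.
σ1/σ2 boundary: just /g/ — single C goes to the following onset.
σ2/σ3 boundary: /p/ → onset of the next syllable (single consonants are always licit onsets).
Putting it together: ro.gu.pir.
Mapping each syllable to C/V: /ro/ → CV, /gu/ → CV, /pir/ → CVC.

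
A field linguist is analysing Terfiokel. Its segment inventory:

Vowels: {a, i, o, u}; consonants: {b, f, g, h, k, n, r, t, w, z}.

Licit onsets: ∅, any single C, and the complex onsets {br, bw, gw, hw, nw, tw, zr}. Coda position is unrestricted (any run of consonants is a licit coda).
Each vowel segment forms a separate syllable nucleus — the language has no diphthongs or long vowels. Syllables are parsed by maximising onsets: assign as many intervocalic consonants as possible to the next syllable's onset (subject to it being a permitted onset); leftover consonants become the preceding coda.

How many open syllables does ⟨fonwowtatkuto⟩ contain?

Vowels present: o, o, a, u, o; each is a nucleus, giving 5 syllables.
σ1/σ2 boundary: /nw/ is a licit onset in full, so it all attaches to the next syllable.
σ2/σ3 boundary: /wt/ — longest licit onset from the right is /t/, leaving /w/ as coda.
σ3/σ4 boundary: /tk/; trying suffixes from longest down, /k/ is the first permitted one, so coda /t/ | onset /k/.
σ4/σ5 boundary: /t/ is a single consonant, so it becomes the next onset.
So the parse is fo.nwow.tat.ku.to.
Classifying each syllable: /fo/ (open), /nwow/ (closed), /tat/ (closed), /ku/ (open), /to/ (open).
Open syllables: 3.

3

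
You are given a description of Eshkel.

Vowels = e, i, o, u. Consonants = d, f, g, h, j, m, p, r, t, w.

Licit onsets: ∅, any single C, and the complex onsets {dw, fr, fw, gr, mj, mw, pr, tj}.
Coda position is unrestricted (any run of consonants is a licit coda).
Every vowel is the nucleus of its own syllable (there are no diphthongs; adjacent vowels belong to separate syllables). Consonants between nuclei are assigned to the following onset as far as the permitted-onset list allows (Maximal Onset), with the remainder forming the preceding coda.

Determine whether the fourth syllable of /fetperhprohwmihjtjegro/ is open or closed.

closed

Vowels present: e, e, o, i, e, o; each is a nucleus, giving 6 syllables.
/e…e/ gap (V1→V2): cluster /tp/ — the longest permitted-onset suffix is /p/; onset = /p/, preceding coda = /t/.
/e…o/ gap (V2→V3): /rhpr/ — longest licit onset from the right is /pr/, leaving /rh/ as coda.
/o…i/ gap (V3→V4): /hwm/ — longest licit onset from the right is /m/, leaving /hw/ as coda.
/i…e/ gap (V4→V5): cluster /hjtj/ — the longest permitted-onset suffix is /tj/; onset = /tj/, preceding coda = /hj/.
/e…o/ gap (V5→V6): /gr/ is a licit onset in full, so it all attaches to the next syllable.
Syllabification: fet.perh.prohw.mihj.tje.gro.
Syllable 4 is /mihj/ with coda /hj/, so it is closed.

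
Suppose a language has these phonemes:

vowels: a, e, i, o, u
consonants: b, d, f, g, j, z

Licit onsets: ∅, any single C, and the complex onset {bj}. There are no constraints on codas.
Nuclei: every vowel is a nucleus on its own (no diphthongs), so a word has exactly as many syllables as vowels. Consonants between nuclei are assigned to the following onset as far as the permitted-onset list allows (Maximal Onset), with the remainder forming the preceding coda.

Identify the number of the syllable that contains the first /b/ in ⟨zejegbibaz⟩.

3

Vowels present: e, e, i, a; each is a nucleus, giving 4 syllables.
/e…e/ gap (V1→V2): just /j/ — single C goes to the following onset.
/e…i/ gap (V2→V3): /gb/; trying suffixes from longest down, /b/ is the first permitted one, so coda /g/ | onset /b/.
/i…a/ gap (V3→V4): just /b/ — single C goes to the following onset.
Putting it together: ze.jeg.bi.baz.
The first /b/ is in the onset of syllable 3 (/bi/).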